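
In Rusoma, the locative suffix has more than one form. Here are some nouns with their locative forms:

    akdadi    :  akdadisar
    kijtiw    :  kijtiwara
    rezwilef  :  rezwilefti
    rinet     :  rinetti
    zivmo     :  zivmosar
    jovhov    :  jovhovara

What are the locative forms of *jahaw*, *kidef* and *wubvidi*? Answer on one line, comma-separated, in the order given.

jahawara, kidefti, wubvidisar

Looking at the final sound of each stem: -ti when the stem ends in a voiceless consonant (*rezwilef*, *rinet*); -ara when the stem ends in a voiced consonant (*kijtiw*, *jovhov*); -sar when the stem ends in a vowel (*akdadi*, *zivmo*).
*jahaw* — final sound /w/ (a voiced consonant) → -ara → *jahawara*.
Since the final sound of *kidef* is /f/ (a voiceless consonant), it takes -ti, giving *kidefti*.
Since the final sound of *wubvidi* is /i/ (a vowel), it takes -sar, giving *wubvidisar*.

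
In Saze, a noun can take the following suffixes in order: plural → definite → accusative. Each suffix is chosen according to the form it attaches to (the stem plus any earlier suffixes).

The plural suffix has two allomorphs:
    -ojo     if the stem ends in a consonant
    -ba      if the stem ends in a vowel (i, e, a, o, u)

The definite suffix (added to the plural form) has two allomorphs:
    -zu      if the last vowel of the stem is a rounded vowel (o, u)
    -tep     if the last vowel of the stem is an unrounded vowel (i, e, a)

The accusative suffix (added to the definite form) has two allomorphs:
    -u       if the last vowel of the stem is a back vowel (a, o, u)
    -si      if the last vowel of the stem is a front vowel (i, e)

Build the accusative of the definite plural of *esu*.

esubatepsi

Since the final sound of *esu* is /u/ (a vowel), it takes -ba, giving *esuba*.
Since the last vowel of the plural form *esuba* is /a/ (an unrounded vowel), it takes -tep, giving *esubatep*.
Since the last vowel of the definite form *esubatep* is /e/ (a front vowel), it takes -si, giving *esubatepsi*.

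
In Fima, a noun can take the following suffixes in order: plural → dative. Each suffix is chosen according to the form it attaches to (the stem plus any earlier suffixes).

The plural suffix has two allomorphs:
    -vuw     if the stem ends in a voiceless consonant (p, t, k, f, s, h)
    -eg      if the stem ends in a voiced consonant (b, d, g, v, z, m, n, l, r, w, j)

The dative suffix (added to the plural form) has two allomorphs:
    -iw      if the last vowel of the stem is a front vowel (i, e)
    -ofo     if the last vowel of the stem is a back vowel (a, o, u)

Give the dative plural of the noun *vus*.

The final consonant of *vus* is /s/, which is voiceless, so the plural suffix is -vuw, giving *vusvuw*.
Since the last vowel of the plural form *vusvuw* is /u/ (a back vowel), it takes -ofo, giving *vusvuwofo*.

vusvuwofo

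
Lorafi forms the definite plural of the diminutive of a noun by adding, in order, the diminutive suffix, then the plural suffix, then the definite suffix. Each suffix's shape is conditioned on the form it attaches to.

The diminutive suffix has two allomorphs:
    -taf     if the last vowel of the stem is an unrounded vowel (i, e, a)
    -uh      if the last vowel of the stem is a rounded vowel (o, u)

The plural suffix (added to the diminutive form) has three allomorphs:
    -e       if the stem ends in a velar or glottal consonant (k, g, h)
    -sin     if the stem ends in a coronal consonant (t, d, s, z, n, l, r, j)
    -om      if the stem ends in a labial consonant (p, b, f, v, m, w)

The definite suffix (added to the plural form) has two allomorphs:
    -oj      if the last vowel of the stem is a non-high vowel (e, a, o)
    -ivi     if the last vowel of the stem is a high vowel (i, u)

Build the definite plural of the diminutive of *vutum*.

Since the last vowel of *vutum* is /u/ (a rounded vowel), it takes -uh, giving *vutumuh*.
The diminutive form *vutumuh*: final consonant = /h/, velar/glottal → -e → *vutumuhe*.
The last vowel of the plural form *vutumuhe* is /e/, which is a non-high vowel, so the definite suffix is -oj, giving *vutumuheoj*.

vutumuheoj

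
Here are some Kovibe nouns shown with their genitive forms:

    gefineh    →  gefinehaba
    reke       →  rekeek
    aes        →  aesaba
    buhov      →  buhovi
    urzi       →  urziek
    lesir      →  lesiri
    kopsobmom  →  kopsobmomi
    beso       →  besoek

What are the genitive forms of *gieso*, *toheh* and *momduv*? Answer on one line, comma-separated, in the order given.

The alternation tracks the final sound of the stem — -aba when the stem ends in a voiceless consonant (*gefineh*, *aes*); -i when the stem ends in a voiced consonant (*buhov*, *lesir*, *kopsobmom*); -ek when the stem ends in a vowel (*reke*, *urzi*, *beso*).
*gieso*: final sound = /o/, a vowel → -ek → *giesoek*.
Since the final sound of *toheh* is /h/ (a voiceless consonant), it takes -aba, giving *tohehaba*.
*momduv*: final sound = /v/, a voiced consonant → -i → *momduvi*.

giesoek, tohehaba, momduvi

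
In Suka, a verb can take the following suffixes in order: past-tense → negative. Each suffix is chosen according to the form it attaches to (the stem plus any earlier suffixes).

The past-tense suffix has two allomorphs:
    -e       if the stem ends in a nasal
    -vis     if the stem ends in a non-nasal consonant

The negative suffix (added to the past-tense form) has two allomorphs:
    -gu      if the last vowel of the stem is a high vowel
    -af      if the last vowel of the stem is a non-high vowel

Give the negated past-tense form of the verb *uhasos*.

uhasosvisgu

*uhasos*: final consonant = /s/, non-nasal → -vis → *uhasosvis*.
The past-tense form *uhasosvis*: last vowel = /i/, a high vowel → -gu → *uhasosvisgu*.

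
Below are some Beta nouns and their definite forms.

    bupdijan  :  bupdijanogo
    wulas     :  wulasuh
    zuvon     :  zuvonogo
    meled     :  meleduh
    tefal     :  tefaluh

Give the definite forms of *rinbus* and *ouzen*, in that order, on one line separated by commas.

Looking at the final consonant of each stem: -ogo when the stem ends in a nasal (*bupdijan*, *zuvon*); -uh when the stem ends in a non-nasal consonant (*wulas*, *meled*, *tefal*).
*rinbus* — final consonant /s/ (non-nasal) → -uh → *rinbusuh*.
Since the final consonant of *ouzen* is /n/ (a nasal), it takes -ogo, giving *ouzenogo*.

rinbusuh, ouzenogo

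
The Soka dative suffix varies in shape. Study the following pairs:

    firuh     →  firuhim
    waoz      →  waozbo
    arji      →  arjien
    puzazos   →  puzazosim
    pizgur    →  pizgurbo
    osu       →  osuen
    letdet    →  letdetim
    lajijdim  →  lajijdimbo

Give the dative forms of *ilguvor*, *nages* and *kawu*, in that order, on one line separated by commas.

ilguvorbo, nagesim, kawuen

The alternation tracks the final sound of the stem — -im when the stem ends in a voiceless consonant (*firuh*, *puzazos*, *letdet*); -bo when the stem ends in a voiced consonant (*waoz*, *pizgur*, *lajijdim*); -en when the stem ends in a vowel (*arji*, *osu*).
Since the final sound of *ilguvor* is /r/ (a voiced consonant), it takes -bo, giving *ilguvorbo*.
*nages*: final sound = /s/, a voiceless consonant → -im → *nagesim*.
*kawu*: final sound = /u/, a vowel → -en → *kawuen*.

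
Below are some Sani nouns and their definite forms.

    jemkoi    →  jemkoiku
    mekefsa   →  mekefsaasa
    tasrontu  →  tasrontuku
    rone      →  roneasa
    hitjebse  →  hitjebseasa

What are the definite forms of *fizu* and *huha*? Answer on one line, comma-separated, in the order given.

The alternation tracks the last vowel of the stem — -ku when the last vowel of the stem is a high vowel (*jemkoi*, *tasrontu*); -asa when the last vowel of the stem is a non-high vowel (*mekefsa*, *rone*, *hitjebse*).
*fizu* — last vowel /u/ (a high vowel) → -ku → *fizuku*.
*huha*: last vowel = /a/, a non-high vowel → -asa → *huhaasa*.

fizuku, huhaasa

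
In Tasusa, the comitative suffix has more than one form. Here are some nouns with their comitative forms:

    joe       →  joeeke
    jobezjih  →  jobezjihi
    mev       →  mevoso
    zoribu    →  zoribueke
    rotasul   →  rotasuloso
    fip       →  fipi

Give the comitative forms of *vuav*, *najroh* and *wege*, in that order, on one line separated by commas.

The alternation tracks the final sound of the stem — -i when the stem ends in a voiceless consonant (*jobezjih*, *fip*); -oso when the stem ends in a voiced consonant (*mev*, *rotasul*); -eke when the stem ends in a vowel (*joe*, *zoribu*).
The final sound of *vuav* is /v/, which is a voiced consonant, so the suffix is -oso, giving *vuavoso*.
*najroh*: final sound = /h/, a voiceless consonant → -i → *najrohi*.
Since the final sound of *wege* is /e/ (a vowel), it takes -eke, giving *wegeeke*.

vuavoso, najrohi, wegeeke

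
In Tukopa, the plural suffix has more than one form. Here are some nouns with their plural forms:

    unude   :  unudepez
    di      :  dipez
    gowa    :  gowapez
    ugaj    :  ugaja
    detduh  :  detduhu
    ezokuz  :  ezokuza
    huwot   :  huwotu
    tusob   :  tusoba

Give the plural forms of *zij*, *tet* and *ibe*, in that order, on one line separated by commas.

The suffix is conditioned by the final sound: -u when the stem ends in a voiceless consonant (*detduh*, *huwot*); -a when the stem ends in a voiced consonant (*ugaj*, *ezokuz*, *tusob*); -pez when the stem ends in a vowel (*unude*, *di*, *gowa*).
*zij*: final sound = /j/, a voiced consonant → -a → *zija*.
*tet* — final sound /t/ (a voiceless consonant) → -u → *tetu*.
Since the final sound of *ibe* is /e/ (a vowel), it takes -pez, giving *ibepez*.

zija, tetu, ibepez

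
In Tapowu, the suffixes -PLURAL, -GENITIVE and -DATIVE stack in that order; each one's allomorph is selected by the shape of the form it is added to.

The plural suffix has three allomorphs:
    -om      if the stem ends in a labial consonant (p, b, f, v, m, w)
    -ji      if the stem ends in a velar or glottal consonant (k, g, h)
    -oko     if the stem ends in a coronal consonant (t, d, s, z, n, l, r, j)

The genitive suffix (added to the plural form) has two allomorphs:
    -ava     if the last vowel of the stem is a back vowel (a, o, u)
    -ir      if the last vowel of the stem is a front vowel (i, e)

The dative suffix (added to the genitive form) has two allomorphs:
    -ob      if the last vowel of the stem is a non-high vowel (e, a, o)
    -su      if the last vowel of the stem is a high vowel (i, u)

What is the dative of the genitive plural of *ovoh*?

Since the final consonant of *ovoh* is /h/ (velar/glottal), it takes -ji, giving *ovohji*.
Since the last vowel of the plural form *ovohji* is /i/ (a front vowel), it takes -ir, giving *ovohjiir*.
The genitive form *ovohjiir*: last vowel = /i/, a high vowel → -su → *ovohjiirsu*.

ovohjiirsu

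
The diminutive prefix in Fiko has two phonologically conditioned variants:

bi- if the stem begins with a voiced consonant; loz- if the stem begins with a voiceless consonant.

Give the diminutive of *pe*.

Since the first consonant of *pe* is /p/ (voiceless), it takes loz-, giving *lozpe*.

lozpe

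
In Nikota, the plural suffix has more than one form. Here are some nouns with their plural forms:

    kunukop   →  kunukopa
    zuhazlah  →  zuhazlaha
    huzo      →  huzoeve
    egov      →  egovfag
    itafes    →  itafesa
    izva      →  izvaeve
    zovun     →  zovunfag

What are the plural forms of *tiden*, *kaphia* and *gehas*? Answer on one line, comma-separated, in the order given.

Looking at the final sound of each stem: -a when the stem ends in a voiceless consonant (*kunukop*, *zuhazlah*, *itafes*); -fag when the stem ends in a voiced consonant (*egov*, *zovun*); -eve when the stem ends in a vowel (*huzo*, *izva*).
Since the final sound of *tiden* is /n/ (a voiced consonant), it takes -fag, giving *tidenfag*.
The final sound of *kaphia* is /a/, which is a vowel, so the suffix is -eve, giving *kaphiaeve*.
*gehas* — final sound /s/ (a voiceless consonant) → -a → *gehasa*.

tidenfag, kaphiaeve, gehasa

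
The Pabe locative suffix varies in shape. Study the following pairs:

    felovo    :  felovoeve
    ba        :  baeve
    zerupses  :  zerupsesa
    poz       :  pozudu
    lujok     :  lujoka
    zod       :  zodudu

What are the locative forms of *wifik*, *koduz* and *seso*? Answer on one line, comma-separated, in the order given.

The pattern is voicing of the final sound: -a when the stem ends in a voiceless consonant (*zerupses*, *lujok*); -udu when the stem ends in a voiced consonant (*poz*, *zod*); -eve when the stem ends in a vowel (*felovo*, *ba*).
The final sound of *wifik* is /k/, which is a voiceless consonant, so the suffix is -a, giving *wifika*.
*koduz*: final sound = /z/, a voiced consonant → -udu → *koduzudu*.
*seso*: final sound = /o/, a vowel → -eve → *sesoeve*.

wifika, koduzudu, sesoeve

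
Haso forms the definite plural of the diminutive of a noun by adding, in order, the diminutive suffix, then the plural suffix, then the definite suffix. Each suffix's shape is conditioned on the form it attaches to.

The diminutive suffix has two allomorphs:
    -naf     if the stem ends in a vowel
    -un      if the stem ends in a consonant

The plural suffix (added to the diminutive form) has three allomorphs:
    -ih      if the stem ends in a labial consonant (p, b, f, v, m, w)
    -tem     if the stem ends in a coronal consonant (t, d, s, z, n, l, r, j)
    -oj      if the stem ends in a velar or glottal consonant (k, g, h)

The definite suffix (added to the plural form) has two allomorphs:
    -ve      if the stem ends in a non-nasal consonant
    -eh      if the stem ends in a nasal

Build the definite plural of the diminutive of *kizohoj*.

kizohojuntemeh

*kizohoj* — final sound /j/ (a consonant) → -un → *kizohojun*.
Since the final consonant of the diminutive form *kizohojun* is /n/ (coronal), it takes -tem, giving *kizohojuntem*.
Since the final consonant of the plural form *kizohojuntem* is /m/ (a nasal), it takes -eh, giving *kizohojuntemeh*.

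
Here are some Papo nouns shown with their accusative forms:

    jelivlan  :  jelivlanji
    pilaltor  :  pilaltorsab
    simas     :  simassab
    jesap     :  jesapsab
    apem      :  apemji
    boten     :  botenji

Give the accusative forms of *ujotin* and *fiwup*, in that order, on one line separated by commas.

Looking at the final consonant of each stem: -ji when the stem ends in a nasal (*jelivlan*, *apem*, *boten*); -sab when the stem ends in a non-nasal consonant (*pilaltor*, *simas*, *jesap*).
*ujotin*: final consonant = /n/, a nasal → -ji → *ujotinji*.
*fiwup*: final consonant = /p/, non-nasal → -sab → *fiwupsab*.

ujotinji, fiwupsab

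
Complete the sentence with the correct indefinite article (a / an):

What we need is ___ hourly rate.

The indefinite article is chosen by the initial *sound* of the following word, not its spelling.
*hourly* begins with the sound /aʊ/ (silent h) — a vowel sound.
So the article is *an*: What we need is an hourly rate.

an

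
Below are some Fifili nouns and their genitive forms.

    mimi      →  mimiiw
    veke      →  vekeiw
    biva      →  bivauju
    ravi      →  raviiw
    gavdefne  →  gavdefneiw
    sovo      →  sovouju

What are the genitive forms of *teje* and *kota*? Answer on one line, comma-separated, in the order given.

Looking at the last vowel of each stem: -iw when the last vowel of the stem is a front vowel (*mimi*, *veke*, *ravi*, *gavdefne*); -uju when the last vowel of the stem is a back vowel (*biva*, *sovo*).
*teje* — last vowel /e/ (a front vowel) → -iw → *tejeiw*.
The last vowel of *kota* is /a/, which is a back vowel, so the suffix is -uju, giving *kotauju*.

tejeiw, kotauju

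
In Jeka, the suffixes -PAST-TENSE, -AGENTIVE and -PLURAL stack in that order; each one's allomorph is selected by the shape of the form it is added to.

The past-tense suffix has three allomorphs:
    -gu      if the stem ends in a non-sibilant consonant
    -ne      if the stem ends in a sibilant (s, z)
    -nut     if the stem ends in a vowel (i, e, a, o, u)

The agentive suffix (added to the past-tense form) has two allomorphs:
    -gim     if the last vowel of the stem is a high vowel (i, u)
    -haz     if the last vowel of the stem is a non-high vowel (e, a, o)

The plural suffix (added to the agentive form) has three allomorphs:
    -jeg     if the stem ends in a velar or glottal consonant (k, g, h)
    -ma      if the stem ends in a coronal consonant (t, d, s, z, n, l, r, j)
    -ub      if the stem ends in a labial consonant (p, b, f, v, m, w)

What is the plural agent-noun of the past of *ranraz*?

ranraznehazma

*ranraz*: final sound = /z/, a sibilant → -ne → *ranrazne*.
The past-tense form *ranrazne*: last vowel = /e/, a non-high vowel → -haz → *ranraznehaz*.
The agentive form *ranraznehaz*: final consonant = /z/, coronal → -ma → *ranraznehazma*.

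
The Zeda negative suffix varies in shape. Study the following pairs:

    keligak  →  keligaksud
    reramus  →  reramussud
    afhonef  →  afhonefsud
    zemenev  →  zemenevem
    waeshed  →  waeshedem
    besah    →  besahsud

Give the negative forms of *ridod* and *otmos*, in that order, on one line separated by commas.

ridodem, otmossud

The pattern is voicing of the final consonant: -sud when the stem ends in a voiceless consonant (*keligak*, *reramus*, *afhonef*, *besah*); -em when the stem ends in a voiced consonant (*zemenev*, *waeshed*).
*ridod*: final consonant = /d/, voiced → -em → *ridodem*.
Since the final consonant of *otmos* is /s/ (voiceless), it takes -sud, giving *otmossud*.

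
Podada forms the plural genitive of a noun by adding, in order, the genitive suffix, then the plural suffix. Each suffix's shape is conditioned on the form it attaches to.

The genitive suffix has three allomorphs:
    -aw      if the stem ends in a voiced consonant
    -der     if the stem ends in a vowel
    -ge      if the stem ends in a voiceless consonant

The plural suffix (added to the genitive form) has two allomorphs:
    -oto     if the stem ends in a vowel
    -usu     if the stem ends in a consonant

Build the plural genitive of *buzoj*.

buzojawusu

Since the final sound of *buzoj* is /j/ (a voiced consonant), it takes -aw, giving *buzojaw*.
The genitive form *buzojaw*: final sound = /w/, a consonant → -usu → *buzojawusu*.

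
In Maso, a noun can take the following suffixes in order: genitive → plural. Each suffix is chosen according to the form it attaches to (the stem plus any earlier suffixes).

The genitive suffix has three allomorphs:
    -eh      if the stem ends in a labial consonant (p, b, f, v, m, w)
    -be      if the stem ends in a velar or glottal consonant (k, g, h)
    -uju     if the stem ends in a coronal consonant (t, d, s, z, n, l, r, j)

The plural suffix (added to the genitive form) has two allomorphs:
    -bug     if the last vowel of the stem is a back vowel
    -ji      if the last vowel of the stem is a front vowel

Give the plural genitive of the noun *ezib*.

*ezib*: final consonant = /b/, labial → -eh → *ezibeh*.
The last vowel of the genitive form *ezibeh* is /e/, which is a front vowel, so the plural suffix is -ji, giving *ezibehji*.

ezibehji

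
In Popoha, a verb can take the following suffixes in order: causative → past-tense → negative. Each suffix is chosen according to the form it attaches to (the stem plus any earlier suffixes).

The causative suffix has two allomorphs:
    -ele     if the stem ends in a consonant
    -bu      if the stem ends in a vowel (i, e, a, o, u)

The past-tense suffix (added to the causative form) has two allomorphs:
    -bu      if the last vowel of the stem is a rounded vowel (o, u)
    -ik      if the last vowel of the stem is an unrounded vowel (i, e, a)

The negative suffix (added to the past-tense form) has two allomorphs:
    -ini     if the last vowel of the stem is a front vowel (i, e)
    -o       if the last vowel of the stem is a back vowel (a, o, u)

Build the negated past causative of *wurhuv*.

The final sound of *wurhuv* is /v/, which is a consonant, so the causative suffix is -ele, giving *wurhuvele*.
The last vowel of the causative form *wurhuvele* is /e/, which is an unrounded vowel, so the past-tense suffix is -ik, giving *wurhuveleik*.
The past-tense form *wurhuveleik*: last vowel = /i/, a front vowel → -ini → *wurhuveleikini*.

wurhuveleikini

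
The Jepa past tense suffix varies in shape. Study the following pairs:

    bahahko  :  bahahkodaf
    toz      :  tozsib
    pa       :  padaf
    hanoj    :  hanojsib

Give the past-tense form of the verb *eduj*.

edujsib

The pattern is consonant vs. vowel: -sib when the stem ends in a consonant (*toz*, *hanoj*); -daf when the stem ends in a vowel (*bahahko*, *pa*).
Since the final sound of *eduj* is /j/ (a consonant), it takes -sib, giving *edujsib*.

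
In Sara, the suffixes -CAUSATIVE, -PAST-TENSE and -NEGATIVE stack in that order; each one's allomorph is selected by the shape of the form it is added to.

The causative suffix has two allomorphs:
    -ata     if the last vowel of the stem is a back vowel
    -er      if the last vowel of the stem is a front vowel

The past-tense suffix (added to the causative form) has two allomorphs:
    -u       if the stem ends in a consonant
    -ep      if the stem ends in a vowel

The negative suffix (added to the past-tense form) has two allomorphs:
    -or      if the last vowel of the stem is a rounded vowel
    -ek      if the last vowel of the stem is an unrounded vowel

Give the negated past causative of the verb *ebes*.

*ebes* — last vowel /e/ (a front vowel) → -er → *ebeser*.
The final sound of the causative form *ebeser* is /r/, which is a consonant, so the past-tense suffix is -u, giving *ebeseru*.
Since the last vowel of the past-tense form *ebeseru* is /u/ (a rounded vowel), it takes -or, giving *ebeseruor*.

ebeseruor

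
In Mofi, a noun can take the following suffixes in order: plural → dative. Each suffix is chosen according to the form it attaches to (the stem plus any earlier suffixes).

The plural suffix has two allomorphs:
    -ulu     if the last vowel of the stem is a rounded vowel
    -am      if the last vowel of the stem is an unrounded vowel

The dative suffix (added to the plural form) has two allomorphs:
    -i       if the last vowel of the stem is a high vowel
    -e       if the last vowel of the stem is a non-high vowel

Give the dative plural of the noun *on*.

*on* — last vowel /o/ (a rounded vowel) → -ulu → *onulu*.
The plural form *onulu*: last vowel = /u/, a high vowel → -i → *onului*.

onului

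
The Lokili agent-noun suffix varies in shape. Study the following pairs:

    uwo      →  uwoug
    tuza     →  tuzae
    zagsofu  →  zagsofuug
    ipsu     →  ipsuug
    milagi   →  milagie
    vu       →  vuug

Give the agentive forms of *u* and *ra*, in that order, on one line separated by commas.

The alternation tracks the last vowel of the stem — -ug when the last vowel of the stem is a rounded vowel (*uwo*, *zagsofu*, *ipsu*, *vu*); -e when the last vowel of the stem is an unrounded vowel (*tuza*, *milagi*).
*u* — last vowel /u/ (a rounded vowel) → -ug → *uug*.
Since the last vowel of *ra* is /a/ (an unrounded vowel), it takes -e, giving *rae*.

uug, rae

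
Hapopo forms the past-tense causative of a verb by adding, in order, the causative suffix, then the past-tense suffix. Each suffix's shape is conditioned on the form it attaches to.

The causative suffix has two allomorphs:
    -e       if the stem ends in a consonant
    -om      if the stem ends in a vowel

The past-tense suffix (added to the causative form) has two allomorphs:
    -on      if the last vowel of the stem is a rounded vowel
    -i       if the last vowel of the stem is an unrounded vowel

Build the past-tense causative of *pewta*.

pewtaomon

The final sound of *pewta* is /a/, which is a vowel, so the causative suffix is -om, giving *pewtaom*.
The causative form *pewtaom* — last vowel /o/ (a rounded vowel) → -on → *pewtaomon*.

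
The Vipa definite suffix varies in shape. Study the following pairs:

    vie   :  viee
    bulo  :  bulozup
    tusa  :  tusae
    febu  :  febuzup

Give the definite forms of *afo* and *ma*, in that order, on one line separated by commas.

The alternation tracks the last vowel of the stem — -zup when the last vowel of the stem is a rounded vowel (*bulo*, *febu*); -e when the last vowel of the stem is an unrounded vowel (*vie*, *tusa*).
The last vowel of *afo* is /o/, which is a rounded vowel, so the suffix is -zup, giving *afozup*.
The last vowel of *ma* is /a/, which is an unrounded vowel, so the suffix is -e, giving *mae*.

afozup, mae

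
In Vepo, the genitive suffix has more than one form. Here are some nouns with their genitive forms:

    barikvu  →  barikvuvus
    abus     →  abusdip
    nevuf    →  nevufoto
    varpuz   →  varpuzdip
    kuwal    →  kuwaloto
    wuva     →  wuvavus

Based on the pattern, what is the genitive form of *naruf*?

Looking at the final sound of each stem: -dip when the stem ends in a sibilant (*abus*, *varpuz*); -oto when the stem ends in a non-sibilant consonant (*nevuf*, *kuwal*); -vus when the stem ends in a vowel (*barikvu*, *wuva*).
Since the final sound of *naruf* is /f/ (a non-sibilant consonant), it takes -oto, giving *narufoto*.

narufoto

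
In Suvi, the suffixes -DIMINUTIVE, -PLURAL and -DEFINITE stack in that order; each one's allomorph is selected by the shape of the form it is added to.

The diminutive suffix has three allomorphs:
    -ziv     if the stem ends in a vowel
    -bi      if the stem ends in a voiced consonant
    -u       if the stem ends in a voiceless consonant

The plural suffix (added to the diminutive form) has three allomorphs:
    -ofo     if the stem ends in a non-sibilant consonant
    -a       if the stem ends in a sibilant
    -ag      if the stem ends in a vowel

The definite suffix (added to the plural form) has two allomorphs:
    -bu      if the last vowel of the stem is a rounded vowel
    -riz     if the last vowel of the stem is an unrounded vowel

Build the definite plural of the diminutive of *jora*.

jorazivofobu

Since the final sound of *jora* is /a/ (a vowel), it takes -ziv, giving *joraziv*.
The final sound of the diminutive form *joraziv* is /v/, which is a non-sibilant consonant, so the plural suffix is -ofo, giving *jorazivofo*.
The last vowel of the plural form *jorazivofo* is /o/, which is a rounded vowel, so the definite suffix is -bu, giving *jorazivofobu*.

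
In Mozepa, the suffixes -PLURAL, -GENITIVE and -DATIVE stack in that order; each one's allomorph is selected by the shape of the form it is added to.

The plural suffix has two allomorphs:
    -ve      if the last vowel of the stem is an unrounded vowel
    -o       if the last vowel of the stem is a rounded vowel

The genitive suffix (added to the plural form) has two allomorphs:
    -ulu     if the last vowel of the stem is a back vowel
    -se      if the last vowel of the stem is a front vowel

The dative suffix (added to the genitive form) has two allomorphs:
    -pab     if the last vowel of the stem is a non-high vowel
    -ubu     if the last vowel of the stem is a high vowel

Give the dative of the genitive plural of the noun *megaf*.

*megaf*: last vowel = /a/, an unrounded vowel → -ve → *megafve*.
The last vowel of the plural form *megafve* is /e/, which is a front vowel, so the genitive suffix is -se, giving *megafvese*.
The genitive form *megafvese*: last vowel = /e/, a non-high vowel → -pab → *megafvesepab*.

megafvesepab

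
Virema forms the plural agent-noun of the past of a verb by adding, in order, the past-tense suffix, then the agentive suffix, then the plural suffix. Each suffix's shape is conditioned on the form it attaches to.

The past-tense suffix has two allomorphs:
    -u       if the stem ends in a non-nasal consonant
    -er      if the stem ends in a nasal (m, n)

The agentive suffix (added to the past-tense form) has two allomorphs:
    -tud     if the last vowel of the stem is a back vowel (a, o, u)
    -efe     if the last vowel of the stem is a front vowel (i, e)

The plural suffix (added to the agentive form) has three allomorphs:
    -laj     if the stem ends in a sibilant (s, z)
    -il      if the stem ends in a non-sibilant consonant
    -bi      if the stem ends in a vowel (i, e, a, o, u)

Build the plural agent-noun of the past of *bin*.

binerefebi

*bin* — final consonant /n/ (a nasal) → -er → *biner*.
The last vowel of the past-tense form *biner* is /e/, which is a front vowel, so the agentive suffix is -efe, giving *binerefe*.
The final sound of the agentive form *binerefe* is /e/, which is a vowel, so the plural suffix is -bi, giving *binerefebi*.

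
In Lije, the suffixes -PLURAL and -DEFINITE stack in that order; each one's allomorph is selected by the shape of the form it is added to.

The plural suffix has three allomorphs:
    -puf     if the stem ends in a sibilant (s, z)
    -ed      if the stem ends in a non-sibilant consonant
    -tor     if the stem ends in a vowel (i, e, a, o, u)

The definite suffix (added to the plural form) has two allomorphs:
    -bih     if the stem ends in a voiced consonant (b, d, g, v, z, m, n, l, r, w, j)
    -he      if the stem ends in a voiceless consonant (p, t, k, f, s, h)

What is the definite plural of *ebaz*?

The final sound of *ebaz* is /z/, which is a sibilant, so the plural suffix is -puf, giving *ebazpuf*.
Since the final consonant of the plural form *ebazpuf* is /f/ (voiceless), it takes -he, giving *ebazpufhe*.

ebazpufhe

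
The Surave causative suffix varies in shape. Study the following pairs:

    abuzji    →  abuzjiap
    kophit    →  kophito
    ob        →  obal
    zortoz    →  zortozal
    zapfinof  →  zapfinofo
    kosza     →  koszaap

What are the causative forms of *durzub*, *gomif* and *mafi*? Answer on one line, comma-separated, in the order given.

durzubal, gomifo, mafiap

The alternation tracks the final sound of the stem — -o when the stem ends in a voiceless consonant (*kophit*, *zapfinof*); -al when the stem ends in a voiced consonant (*ob*, *zortoz*); -ap when the stem ends in a vowel (*abuzji*, *kosza*).
*durzub* — final sound /b/ (a voiced consonant) → -al → *durzubal*.
*gomif* — final sound /f/ (a voiceless consonant) → -o → *gomifo*.
The final sound of *mafi* is /i/, which is a vowel, so the suffix is -ap, giving *mafiap*.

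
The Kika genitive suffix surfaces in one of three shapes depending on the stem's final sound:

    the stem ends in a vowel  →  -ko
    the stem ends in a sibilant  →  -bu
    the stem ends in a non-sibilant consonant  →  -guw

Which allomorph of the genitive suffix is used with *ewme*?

-ko

*ewme* — final sound /e/ (a vowel) → -ko.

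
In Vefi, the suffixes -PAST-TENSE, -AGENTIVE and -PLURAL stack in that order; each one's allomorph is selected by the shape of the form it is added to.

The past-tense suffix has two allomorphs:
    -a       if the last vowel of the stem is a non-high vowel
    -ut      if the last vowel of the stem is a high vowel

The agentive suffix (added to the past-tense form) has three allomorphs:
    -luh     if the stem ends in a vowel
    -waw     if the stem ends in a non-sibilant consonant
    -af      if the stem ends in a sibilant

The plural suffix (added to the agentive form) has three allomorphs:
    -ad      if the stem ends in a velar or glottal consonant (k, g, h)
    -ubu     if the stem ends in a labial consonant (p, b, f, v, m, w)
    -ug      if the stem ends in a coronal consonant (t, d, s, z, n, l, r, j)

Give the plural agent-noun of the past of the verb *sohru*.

sohruutwawubu

*sohru*: last vowel = /u/, a high vowel → -ut → *sohruut*.
Since the final sound of the past-tense form *sohruut* is /t/ (a non-sibilant consonant), it takes -waw, giving *sohruutwaw*.
The final consonant of the agentive form *sohruutwaw* is /w/, which is labial, so the plural suffix is -ubu, giving *sohruutwawubu*.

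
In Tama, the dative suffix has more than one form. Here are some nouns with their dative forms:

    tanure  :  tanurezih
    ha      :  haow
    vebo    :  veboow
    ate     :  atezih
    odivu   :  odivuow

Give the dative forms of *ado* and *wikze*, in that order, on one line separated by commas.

The pattern is front/back vowel harmony: -zih when the last vowel of the stem is a front vowel (*tanure*, *ate*); -ow when the last vowel of the stem is a back vowel (*ha*, *vebo*, *odivu*).
*ado* — last vowel /o/ (a back vowel) → -ow → *adoow*.
Since the last vowel of *wikze* is /e/ (a front vowel), it takes -zih, giving *wikzezih*.

adoow, wikzezih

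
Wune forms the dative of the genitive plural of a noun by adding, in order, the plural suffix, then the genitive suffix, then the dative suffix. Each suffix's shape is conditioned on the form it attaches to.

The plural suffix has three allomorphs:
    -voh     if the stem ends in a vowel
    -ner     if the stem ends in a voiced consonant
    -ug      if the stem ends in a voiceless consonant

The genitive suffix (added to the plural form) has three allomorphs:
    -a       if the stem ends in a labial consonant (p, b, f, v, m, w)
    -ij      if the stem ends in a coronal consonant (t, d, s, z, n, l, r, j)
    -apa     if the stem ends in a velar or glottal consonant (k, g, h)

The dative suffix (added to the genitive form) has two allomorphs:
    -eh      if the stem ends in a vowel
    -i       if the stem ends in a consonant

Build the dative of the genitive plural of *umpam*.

Since the final sound of *umpam* is /m/ (a voiced consonant), it takes -ner, giving *umpamner*.
The plural form *umpamner* — final consonant /r/ (coronal) → -ij → *umpamnerij*.
The final sound of the genitive form *umpamnerij* is /j/, which is a consonant, so the dative suffix is -i, giving *umpamneriji*.

umpamneriji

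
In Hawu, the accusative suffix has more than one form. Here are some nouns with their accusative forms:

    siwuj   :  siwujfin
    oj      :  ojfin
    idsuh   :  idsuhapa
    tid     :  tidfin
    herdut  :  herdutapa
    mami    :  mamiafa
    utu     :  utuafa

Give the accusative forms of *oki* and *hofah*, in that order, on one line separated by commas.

okiafa, hofahapa

Looking at the final sound of each stem: -apa when the stem ends in a voiceless consonant (*idsuh*, *herdut*); -fin when the stem ends in a voiced consonant (*siwuj*, *oj*, *tid*); -afa when the stem ends in a vowel (*mami*, *utu*).
*oki*: final sound = /i/, a vowel → -afa → *okiafa*.
*hofah* — final sound /h/ (a voiceless consonant) → -apa → *hofahapa*.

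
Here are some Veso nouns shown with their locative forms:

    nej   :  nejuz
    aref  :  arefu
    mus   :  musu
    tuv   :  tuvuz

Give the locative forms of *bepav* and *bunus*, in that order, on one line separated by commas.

bepavuz, bunusu

The suffix is conditioned by the final consonant: -u when the stem ends in a voiceless consonant (*aref*, *mus*); -uz when the stem ends in a voiced consonant (*nej*, *tuv*).
*bepav*: final consonant = /v/, voiced → -uz → *bepavuz*.
Since the final consonant of *bunus* is /s/ (voiceless), it takes -u, giving *bunusu*.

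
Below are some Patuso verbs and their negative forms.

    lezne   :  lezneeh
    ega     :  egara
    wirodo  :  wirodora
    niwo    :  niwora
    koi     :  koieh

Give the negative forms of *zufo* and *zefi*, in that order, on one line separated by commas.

zufora, zefieh

Looking at the last vowel of each stem: -eh when the last vowel of the stem is a front vowel (*lezne*, *koi*); -ra when the last vowel of the stem is a back vowel (*ega*, *wirodo*, *niwo*).
Since the last vowel of *zufo* is /o/ (a back vowel), it takes -ra, giving *zufora*.
The last vowel of *zefi* is /i/, which is a front vowel, so the suffix is -eh, giving *zefieh*.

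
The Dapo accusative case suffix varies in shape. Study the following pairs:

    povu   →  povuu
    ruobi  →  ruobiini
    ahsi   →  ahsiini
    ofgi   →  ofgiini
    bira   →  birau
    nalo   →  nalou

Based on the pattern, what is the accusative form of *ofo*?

The suffix is conditioned by the last vowel: -ini when the last vowel of the stem is a front vowel (*ruobi*, *ahsi*, *ofgi*); -u when the last vowel of the stem is a back vowel (*povu*, *bira*, *nalo*).
The last vowel of *ofo* is /o/, which is a back vowel, so the suffix is -u, giving *ofou*.

ofou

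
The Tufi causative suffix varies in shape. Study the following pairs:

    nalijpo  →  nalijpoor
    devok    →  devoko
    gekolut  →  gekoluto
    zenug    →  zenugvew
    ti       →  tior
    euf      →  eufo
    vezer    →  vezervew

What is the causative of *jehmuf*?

The pattern is voicing of the final sound: -o when the stem ends in a voiceless consonant (*devok*, *gekolut*, *euf*); -vew when the stem ends in a voiced consonant (*zenug*, *vezer*); -or when the stem ends in a vowel (*nalijpo*, *ti*).
*jehmuf* — final sound /f/ (a voiceless consonant) → -o → *jehmufo*.

jehmufo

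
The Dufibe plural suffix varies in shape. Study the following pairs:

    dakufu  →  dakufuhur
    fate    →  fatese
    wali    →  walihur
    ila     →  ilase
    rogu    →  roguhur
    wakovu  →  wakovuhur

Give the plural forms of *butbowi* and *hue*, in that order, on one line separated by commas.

The alternation tracks the last vowel of the stem — -hur when the last vowel of the stem is a high vowel (*dakufu*, *wali*, *rogu*, *wakovu*); -se when the last vowel of the stem is a non-high vowel (*fate*, *ila*).
*butbowi*: last vowel = /i/, a high vowel → -hur → *butbowihur*.
*hue*: last vowel = /e/, a non-high vowel → -se → *huese*.

butbowihur, huese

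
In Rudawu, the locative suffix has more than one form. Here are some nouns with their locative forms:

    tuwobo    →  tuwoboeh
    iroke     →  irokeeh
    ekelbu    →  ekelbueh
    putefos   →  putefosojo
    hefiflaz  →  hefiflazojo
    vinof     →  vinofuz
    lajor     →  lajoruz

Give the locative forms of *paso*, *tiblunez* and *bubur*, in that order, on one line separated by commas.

pasoeh, tiblunezojo, buburuz

The pattern is sibilance of the final sound: -ojo when the stem ends in a sibilant (*putefos*, *hefiflaz*); -uz when the stem ends in a non-sibilant consonant (*vinof*, *lajor*); -eh when the stem ends in a vowel (*tuwobo*, *iroke*, *ekelbu*).
Since the final sound of *paso* is /o/ (a vowel), it takes -eh, giving *pasoeh*.
*tiblunez* — final sound /z/ (a sibilant) → -ojo → *tiblunezojo*.
Since the final sound of *bubur* is /r/ (a non-sibilant consonant), it takes -uz, giving *buburuz*.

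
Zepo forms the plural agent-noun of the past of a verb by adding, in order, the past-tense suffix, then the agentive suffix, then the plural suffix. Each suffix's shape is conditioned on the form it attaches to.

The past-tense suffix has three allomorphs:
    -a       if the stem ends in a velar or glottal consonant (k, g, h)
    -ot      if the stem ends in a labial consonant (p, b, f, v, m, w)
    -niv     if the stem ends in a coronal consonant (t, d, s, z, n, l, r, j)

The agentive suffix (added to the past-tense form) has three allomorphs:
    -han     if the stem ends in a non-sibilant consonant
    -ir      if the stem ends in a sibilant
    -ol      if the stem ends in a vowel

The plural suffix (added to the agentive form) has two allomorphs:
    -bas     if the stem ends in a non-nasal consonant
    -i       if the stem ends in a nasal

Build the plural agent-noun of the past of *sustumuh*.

*sustumuh*: final consonant = /h/, velar/glottal → -a → *sustumuha*.
The final sound of the past-tense form *sustumuha* is /a/, which is a vowel, so the agentive suffix is -ol, giving *sustumuhaol*.
The final consonant of the agentive form *sustumuhaol* is /l/, which is non-nasal, so the plural suffix is -bas, giving *sustumuhaolbas*.

sustumuhaolbas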